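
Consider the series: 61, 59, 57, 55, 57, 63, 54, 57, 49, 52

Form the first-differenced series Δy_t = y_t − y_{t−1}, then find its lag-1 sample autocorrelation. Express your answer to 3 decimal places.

First differences Δy: -2, -2, -2, 2, 6, -9, 3, -8, 3
Mean of differences = -1.0000
Numerator Σ(Δy_t−Δȳ)(Δy_{t+1}−Δȳ) = -124.0000
Denominator Σ(Δy_t−Δȳ)² = 206.0000
r_1(Δy) = -124.0000 / 206.0000 = -0.602

-0.602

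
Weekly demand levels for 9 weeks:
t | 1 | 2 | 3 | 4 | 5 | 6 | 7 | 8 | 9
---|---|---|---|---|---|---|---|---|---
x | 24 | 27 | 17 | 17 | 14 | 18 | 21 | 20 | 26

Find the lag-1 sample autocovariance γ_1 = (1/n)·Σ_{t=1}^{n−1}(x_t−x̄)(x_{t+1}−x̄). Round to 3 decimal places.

Mean x̄ = (24 + 27 + 17 + 17 + 14 + 18 + 21 + 20 + 26)/9 = 20.4444
Σ_{t=1}^{8}(x_t−x̄)(x_{t+1}−x̄) = 46.4691
γ_1 = 46.4691 / 9 = 5.163

5.163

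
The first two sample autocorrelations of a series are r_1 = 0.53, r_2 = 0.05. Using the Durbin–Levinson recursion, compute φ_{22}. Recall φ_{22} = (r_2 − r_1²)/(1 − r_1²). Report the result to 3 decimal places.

-0.321

φ_{22} = (r_2 − r_1²) / (1 − r_1²)
r_1² = (0.53)² = 0.2809
Numerator = 0.05 − 0.2809 = -0.2309; denominator = 1 − 0.2809 = 0.7191
φ_{22} = -0.2309 / 0.7191 = -0.321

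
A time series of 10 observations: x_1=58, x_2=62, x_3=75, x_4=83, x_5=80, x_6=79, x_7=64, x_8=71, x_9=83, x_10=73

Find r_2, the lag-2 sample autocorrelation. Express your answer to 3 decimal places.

-0.317

Mean x̄ = (58 + 62 + 75 + 83 + 80 + 79 + 64 + 71 + 83 + 73)/10 = 72.8000
Numerator Σ_{t=1}^{8}(x_t−x̄)(x_{t+2}−x̄) = -228.2800
Denominator Σ(x_t−x̄)² = 719.6000
r_2 = -228.2800 / 719.6000 = -0.317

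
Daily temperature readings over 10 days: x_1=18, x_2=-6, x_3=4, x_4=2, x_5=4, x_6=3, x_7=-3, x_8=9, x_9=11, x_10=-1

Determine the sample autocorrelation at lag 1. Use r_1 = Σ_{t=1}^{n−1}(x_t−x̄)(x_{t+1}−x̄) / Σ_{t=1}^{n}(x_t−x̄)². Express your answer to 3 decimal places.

-0.372

Mean x̄ = (18 − 6 + 4 + 2 + 4 + 3 − 3 + 9 + 11 − 1)/10 = 4.1000
Numerator Σ_{t=1}^{9}(x_t−x̄)(x_{t+1}−x̄) = -167.2100
Denominator Σ(x_t−x̄)² = 448.9000
r_1 = -167.2100 / 448.9000 = -0.372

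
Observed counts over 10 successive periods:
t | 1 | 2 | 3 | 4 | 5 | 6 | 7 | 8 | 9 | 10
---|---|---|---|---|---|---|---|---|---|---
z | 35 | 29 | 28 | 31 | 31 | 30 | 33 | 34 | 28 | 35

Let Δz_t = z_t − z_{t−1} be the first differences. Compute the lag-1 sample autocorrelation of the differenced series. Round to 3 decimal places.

-0.317

First differences Δz: -6, -1, 3, 0, -1, 3, 1, -6, 7
Mean of differences = 0.0000
Numerator Σ(Δz_t−Δz̄)(Δz_{t+1}−Δz̄) = -45.0000
Denominator Σ(Δz_t−Δz̄)² = 142.0000
r_1(Δz) = -45.0000 / 142.0000 = -0.317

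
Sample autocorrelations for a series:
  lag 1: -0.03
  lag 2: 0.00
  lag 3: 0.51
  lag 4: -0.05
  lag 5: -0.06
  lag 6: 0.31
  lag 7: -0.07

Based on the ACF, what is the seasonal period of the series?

The largest autocorrelation is r_3 = 0.51, with a weaker echo at lag 6 (0.31); the remaining lags stay at or below 0.00.
The dominant spike at lag 3 indicates a seasonal period of 3.

3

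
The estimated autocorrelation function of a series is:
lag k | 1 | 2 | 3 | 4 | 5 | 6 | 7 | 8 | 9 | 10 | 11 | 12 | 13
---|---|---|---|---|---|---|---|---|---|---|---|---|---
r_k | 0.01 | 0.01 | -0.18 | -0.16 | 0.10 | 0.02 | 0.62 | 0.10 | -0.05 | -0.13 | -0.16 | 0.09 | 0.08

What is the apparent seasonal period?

7

The largest autocorrelation is r_7 = 0.62; the remaining lags stay at or below 0.10.
The dominant spike at lag 7 indicates a seasonal period of 7.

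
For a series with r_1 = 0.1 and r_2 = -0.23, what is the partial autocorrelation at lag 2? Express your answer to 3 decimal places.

-0.242

φ_{22} = (r_2 − r_1²) / (1 − r_1²)
r_1² = (0.1)² = 0.01
Numerator = -0.23 − 0.0100 = -0.2400; denominator = 1 − 0.0100 = 0.9900
φ_{22} = -0.2400 / 0.9900 = -0.242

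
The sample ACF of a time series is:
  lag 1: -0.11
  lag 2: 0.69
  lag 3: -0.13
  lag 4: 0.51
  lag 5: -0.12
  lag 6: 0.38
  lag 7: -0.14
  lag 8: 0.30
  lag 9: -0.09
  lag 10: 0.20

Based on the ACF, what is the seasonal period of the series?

2

The largest autocorrelation is r_2 = 0.69, with weaker echoes at lags 4 (0.51), 6 (0.38), 8 (0.30) and 10 (0.20); the remaining lags stay at or below -0.09.
The dominant spike at lag 2 indicates a seasonal period of 2.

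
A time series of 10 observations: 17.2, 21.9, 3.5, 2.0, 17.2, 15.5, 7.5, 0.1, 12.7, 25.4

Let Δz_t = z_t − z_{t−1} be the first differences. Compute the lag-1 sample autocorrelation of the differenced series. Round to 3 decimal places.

0.039

First differences Δz: 4.7, -18.4, -1.5, 15.2, -1.7, -8.0, -7.4, 12.6, 12.7
Mean of differences = 0.9111
Numerator Σ(Δz_t−Δz̄)(Δz_{t+1}−Δz̄) = 39.6121
Denominator Σ(Δz_t−Δz̄)² = 1028.1689
r_1(Δz) = 39.6121 / 1028.1689 = 0.039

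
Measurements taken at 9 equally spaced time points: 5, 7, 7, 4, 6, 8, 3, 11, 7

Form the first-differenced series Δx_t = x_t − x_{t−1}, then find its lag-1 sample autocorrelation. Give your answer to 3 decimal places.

-0.678

First differences Δx: 2, 0, -3, 2, 2, -5, 8, -4
Mean of differences = 0.2500
Numerator Σ(Δx_t−Δx̄)(Δx_{t+1}−Δx̄) = -85.0625
Denominator Σ(Δx_t−Δx̄)² = 125.5000
r_1(Δx) = -85.0625 / 125.5000 = -0.678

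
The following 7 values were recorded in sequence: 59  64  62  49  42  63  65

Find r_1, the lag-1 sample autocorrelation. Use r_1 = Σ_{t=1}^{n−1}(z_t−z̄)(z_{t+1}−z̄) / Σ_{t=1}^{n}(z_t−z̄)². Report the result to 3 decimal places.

0.194

Mean z̄ = (59 + 64 + 62 + 49 + 42 + 63 + 65)/7 = 57.7143
Numerator Σ_{t=1}^{6}(z_t−z̄)(z_{t+1}−z̄) = 90.0612
Denominator Σ(z_t−z̄)² = 463.4286
r_1 = 90.0612 / 463.4286 = 0.194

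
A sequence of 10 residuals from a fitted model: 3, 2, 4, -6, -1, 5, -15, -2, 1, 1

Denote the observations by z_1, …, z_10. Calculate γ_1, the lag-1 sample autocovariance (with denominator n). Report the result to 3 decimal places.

Mean z̄ = (3 + 2 + 4 − 6 − 1 + 5 − 15 − 2 + 1 + 1)/10 = -0.8000
Σ_{t=1}^{9}(z_t−z̄)(z_{t+1}−z̄) = -65.2400
γ_1 = -65.2400 / 10 = -6.524

-6.524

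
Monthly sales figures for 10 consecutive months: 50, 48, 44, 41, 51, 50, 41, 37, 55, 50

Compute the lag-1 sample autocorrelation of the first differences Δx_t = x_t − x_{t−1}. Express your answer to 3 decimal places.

First differences Δx: -2, -4, -3, 10, -1, -9, -4, 18, -5
Mean of differences = 0.0000
Numerator Σ(Δx_t−Δx̄)(Δx_{t+1}−Δx̄) = -137.0000
Denominator Σ(Δx_t−Δx̄)² = 576.0000
r_1(Δx) = -137.0000 / 576.0000 = -0.238

-0.238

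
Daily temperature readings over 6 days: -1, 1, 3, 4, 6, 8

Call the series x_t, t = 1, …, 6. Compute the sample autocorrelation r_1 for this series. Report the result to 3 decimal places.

0.463

Mean x̄ = (-1 + 1 + 3 + 4 + 6 + 8)/6 = 3.5000
Numerator Σ_{t=1}^{5}(x_t−x̄)(x_{t+1}−x̄) = 24.7500
Denominator Σ(x_t−x̄)² = 53.5000
r_1 = 24.7500 / 53.5000 = 0.463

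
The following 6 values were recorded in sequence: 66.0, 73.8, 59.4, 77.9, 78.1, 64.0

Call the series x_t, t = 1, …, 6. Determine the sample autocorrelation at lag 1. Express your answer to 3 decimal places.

Mean x̄ = (66.0 + 73.8 + 59.4 + 77.9 + 78.1 + 64.0)/6 = 69.8667
Numerator Σ_{t=1}^{5}(x_t−x̄)(x_{t+1}−x̄) = -122.6211
Denominator Σ(x_t−x̄)² = 306.7133
r_1 = -122.6211 / 306.7133 = -0.400

-0.400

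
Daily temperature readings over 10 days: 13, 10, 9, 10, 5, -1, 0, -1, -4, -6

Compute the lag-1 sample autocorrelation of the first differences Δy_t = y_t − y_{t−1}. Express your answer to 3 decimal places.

First differences Δy: -3, -1, 1, -5, -6, 1, -1, -3, -2
Mean of differences = -2.1111
Numerator Σ(Δy_t−Δȳ)(Δy_{t+1}−Δȳ) = -5.0123
Denominator Σ(Δy_t−Δȳ)² = 46.8889
r_1(Δy) = -5.0123 / 46.8889 = -0.107

-0.107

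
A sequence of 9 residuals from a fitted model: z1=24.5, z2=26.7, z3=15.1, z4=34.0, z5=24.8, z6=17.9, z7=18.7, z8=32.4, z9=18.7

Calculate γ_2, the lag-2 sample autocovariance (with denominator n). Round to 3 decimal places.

-8.510

Mean z̄ = (24.5 + 26.7 + 15.1 + 34.0 + 24.8 + 17.9 + 18.7 + 32.4 + 18.7)/9 = 23.6444
Σ_{t=1}^{7}(z_t−z̄)(z_{t+2}−z̄) = -76.5906
γ_2 = -76.5906 / 9 = -8.510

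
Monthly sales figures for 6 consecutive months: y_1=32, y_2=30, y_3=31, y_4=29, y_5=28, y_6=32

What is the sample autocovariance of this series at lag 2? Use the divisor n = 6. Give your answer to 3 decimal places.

-0.370

Mean ȳ = (32 + 30 + 31 + 29 + 28 + 32)/6 = 30.3333
Σ_{t=1}^{4}(y_t−ȳ)(y_{t+2}−ȳ) = -2.2222
γ_2 = -2.2222 / 6 = -0.370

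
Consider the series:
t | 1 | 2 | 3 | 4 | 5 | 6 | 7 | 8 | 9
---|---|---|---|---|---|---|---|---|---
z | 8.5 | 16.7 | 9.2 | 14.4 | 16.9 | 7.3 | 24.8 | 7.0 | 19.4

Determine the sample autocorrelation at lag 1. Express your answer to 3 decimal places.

-0.759

Mean z̄ = (8.5 + 16.7 + 9.2 + 14.4 + 16.9 + 7.3 + 24.8 + 7.0 + 19.4)/9 = 13.8000
Numerator Σ_{t=1}^{8}(z_t−z̄)(z_{t+1}−z̄) = -234.1400
Denominator Σ(z_t−z̄)² = 308.4800
r_1 = -234.1400 / 308.4800 = -0.759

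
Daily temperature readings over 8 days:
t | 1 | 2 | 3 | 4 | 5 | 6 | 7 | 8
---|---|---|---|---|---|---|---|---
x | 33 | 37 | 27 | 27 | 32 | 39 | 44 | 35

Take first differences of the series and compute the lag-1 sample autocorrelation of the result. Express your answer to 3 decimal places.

First differences Δx: 4, -10, 0, 5, 7, 5, -9
Mean of differences = 0.2857
Numerator Σ(Δx_t−Δx̄)(Δx_{t+1}−Δx̄) = -17.0816
Denominator Σ(Δx_t−Δx̄)² = 295.4286
r_1(Δx) = -17.0816 / 295.4286 = -0.058

-0.058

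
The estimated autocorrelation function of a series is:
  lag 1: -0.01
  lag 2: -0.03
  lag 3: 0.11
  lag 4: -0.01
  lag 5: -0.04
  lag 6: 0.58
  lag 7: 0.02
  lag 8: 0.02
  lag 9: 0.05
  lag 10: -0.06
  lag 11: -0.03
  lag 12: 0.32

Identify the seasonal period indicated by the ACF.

6

The largest autocorrelation is r_6 = 0.58, with a weaker echo at lag 12 (0.32); the remaining lags stay at or below 0.11.
The dominant spike at lag 6 indicates a seasonal period of 6.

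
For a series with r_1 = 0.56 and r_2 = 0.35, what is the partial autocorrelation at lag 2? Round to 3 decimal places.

0.053

φ_{22} = (r_2 − r_1²) / (1 − r_1²)
r_1² = (0.56)² = 0.3136
Numerator = 0.35 − 0.3136 = 0.0364; denominator = 1 − 0.3136 = 0.6864
φ_{22} = 0.0364 / 0.6864 = 0.053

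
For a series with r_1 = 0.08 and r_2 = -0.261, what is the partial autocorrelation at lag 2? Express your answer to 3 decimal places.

-0.269

φ_{22} = (r_2 − r_1²) / (1 − r_1²)
r_1² = (0.08)² = 0.0064
Numerator = -0.261 − 0.0064 = -0.2674; denominator = 1 − 0.0064 = 0.9936
φ_{22} = -0.2674 / 0.9936 = -0.269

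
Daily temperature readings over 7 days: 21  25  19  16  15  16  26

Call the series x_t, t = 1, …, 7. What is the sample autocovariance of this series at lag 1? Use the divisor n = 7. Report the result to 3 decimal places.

Mean x̄ = (21 + 25 + 19 + 16 + 15 + 16 + 26)/7 = 19.7143
Deviations: 1.2857, 5.2857, -0.7143, -3.7143, -4.7143, -3.7143, 6.2857
Σ_{t=1}^{6}(x_t−x̄)(x_{t+1}−x̄) = 17.3469
γ_1 = 17.3469 / 7 = 2.478

2.478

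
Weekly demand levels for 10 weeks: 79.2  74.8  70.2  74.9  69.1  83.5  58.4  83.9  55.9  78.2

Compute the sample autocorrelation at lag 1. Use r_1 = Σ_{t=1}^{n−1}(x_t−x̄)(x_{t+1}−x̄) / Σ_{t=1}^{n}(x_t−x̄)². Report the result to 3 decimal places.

-0.769

Mean x̄ = (79.2 + 74.8 + 70.2 + 74.9 + 69.1 + 83.5 + 58.4 + 83.9 + 55.9 + 78.2)/10 = 72.8100
Numerator Σ_{t=1}^{9}(x_t−x̄)(x_{t+1}−x̄) = -637.8731
Denominator Σ(x_t−x̄)² = 829.6490
r_1 = -637.8731 / 829.6490 = -0.769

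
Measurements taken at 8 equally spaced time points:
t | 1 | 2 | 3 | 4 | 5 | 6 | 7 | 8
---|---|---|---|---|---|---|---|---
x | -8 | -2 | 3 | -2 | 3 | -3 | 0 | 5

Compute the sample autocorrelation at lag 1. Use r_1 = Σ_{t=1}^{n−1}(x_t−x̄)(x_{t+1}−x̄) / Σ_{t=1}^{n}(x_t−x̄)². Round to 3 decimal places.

Mean x̄ = (-8 − 2 + 3 − 2 + 3 − 3 + 0 + 5)/8 = -0.5000
Σ(x_t−x̄)(x_{t+1}−x̄) = (11.2500) + (-5.2500) + (-5.2500) + (-5.2500) + (-8.7500) + (-1.2500) + (2.7500) = -11.7500
Denominator Σ(x_t−x̄)² = 122.0000
r_1 = -11.7500 / 122.0000 = -0.096

-0.096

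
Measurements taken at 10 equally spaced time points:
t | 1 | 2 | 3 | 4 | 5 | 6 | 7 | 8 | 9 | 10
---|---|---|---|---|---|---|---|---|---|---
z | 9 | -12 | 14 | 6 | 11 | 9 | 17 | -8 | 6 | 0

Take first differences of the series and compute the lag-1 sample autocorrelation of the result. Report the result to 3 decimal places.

-0.677

First differences Δz: -21, 26, -8, 5, -2, 8, -25, 14, -6
Mean of differences = -1.0000
Numerator Σ(Δz_t−Δz̄)(Δz_{t+1}−Δz̄) = -1437.0000
Denominator Σ(Δz_t−Δz̄)² = 2122.0000
r_1(Δz) = -1437.0000 / 2122.0000 = -0.677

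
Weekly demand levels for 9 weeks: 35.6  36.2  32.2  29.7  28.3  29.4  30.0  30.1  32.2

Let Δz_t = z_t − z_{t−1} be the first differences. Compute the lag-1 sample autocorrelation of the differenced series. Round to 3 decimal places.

0.265

First differences Δz: 0.6, -4.0, -2.5, -1.4, 1.1, 0.6, 0.1, 2.1
Mean of differences = -0.4250
Numerator Σ(Δz_t−Δz̄)(Δz_{t+1}−Δz̄) = 7.7169
Denominator Σ(Δz_t−Δz̄)² = 29.1150
r_1(Δz) = 7.7169 / 29.1150 = 0.265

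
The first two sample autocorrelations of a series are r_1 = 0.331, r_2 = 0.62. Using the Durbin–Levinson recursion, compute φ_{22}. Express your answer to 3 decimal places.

0.573

φ_{22} = (r_2 − r_1²) / (1 − r_1²)
r_1² = (0.331)² = 0.109561
Numerator = 0.62 − 0.1096 = 0.5104; denominator = 1 − 0.1096 = 0.8904
φ_{22} = 0.5104 / 0.8904 = 0.573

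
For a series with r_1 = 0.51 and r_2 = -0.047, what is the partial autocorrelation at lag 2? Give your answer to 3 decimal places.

-0.415

φ_{22} = (r_2 − r_1²) / (1 − r_1²)
r_1² = (0.51)² = 0.2601
Numerator = -0.047 − 0.2601 = -0.3071; denominator = 1 − 0.2601 = 0.7399
φ_{22} = -0.3071 / 0.7399 = -0.415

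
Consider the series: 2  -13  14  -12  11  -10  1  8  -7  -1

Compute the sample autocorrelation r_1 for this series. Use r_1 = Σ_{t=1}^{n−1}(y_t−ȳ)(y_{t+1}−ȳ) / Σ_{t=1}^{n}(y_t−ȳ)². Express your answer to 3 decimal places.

Mean ȳ = (2 − 13 + 14 − 12 + 11 − 10 + 1 + 8 − 7 − 1)/10 = -0.7000
Numerator Σ_{t=1}^{9}(y_t−ȳ)(y_{t+1}−ȳ) = -675.0900
Denominator Σ(y_t−ȳ)² = 844.1000
r_1 = -675.0900 / 844.1000 = -0.800

-0.800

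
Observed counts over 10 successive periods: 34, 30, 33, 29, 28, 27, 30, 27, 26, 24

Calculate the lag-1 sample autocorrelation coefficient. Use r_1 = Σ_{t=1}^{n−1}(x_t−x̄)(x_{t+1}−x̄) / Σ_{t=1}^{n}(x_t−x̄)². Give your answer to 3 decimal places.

0.322

Mean x̄ = (34 + 30 + 33 + 29 + 28 + 27 + 30 + 27 + 26 + 24)/10 = 28.8000
Numerator Σ_{t=1}^{9}(x_t−x̄)(x_{t+1}−x̄) = 27.5600
Denominator Σ(x_t−x̄)² = 85.6000
r_1 = 27.5600 / 85.6000 = 0.322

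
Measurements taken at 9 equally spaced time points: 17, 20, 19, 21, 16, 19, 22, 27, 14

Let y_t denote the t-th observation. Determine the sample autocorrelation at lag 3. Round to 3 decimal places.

Mean ȳ = (17 + 20 + 19 + 21 + 16 + 19 + 22 + 27 + 14)/9 = 19.4444
Σ(y_t−ȳ)(y_{t+3}−ȳ) = (-3.8025) + (-1.9136) + (0.1975) + (3.9753) + (-26.0247) + (2.4198) = -25.1481
Denominator Σ(y_t−ȳ)² = 114.2222
r_3 = -25.1481 / 114.2222 = -0.220

-0.220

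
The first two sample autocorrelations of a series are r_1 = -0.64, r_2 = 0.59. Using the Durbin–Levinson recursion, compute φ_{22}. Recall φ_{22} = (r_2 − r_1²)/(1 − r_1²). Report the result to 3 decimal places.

0.306

φ_{22} = (r_2 − r_1²) / (1 − r_1²)
r_1² = (-0.64)² = 0.4096
Numerator = 0.59 − 0.4096 = 0.1804; denominator = 1 − 0.4096 = 0.5904
φ_{22} = 0.1804 / 0.5904 = 0.306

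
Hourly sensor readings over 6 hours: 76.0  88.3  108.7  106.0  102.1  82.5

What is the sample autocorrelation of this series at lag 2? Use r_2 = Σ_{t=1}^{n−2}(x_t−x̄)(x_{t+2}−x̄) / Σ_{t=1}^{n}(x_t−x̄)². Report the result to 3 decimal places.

Mean x̄ = (76.0 + 88.3 + 108.7 + 106.0 + 102.1 + 82.5)/6 = 93.9333
Deviations from mean: -17.9333, -5.6333, 14.7667, 12.0667, 8.1667, -11.4333
Numerator Σ_{t=1}^{4}(x_t−x̄)(x_{t+2}−x̄) = -350.1589
Denominator Σ(x_t−x̄)² = 914.4133
r_2 = -350.1589 / 914.4133 = -0.383

-0.383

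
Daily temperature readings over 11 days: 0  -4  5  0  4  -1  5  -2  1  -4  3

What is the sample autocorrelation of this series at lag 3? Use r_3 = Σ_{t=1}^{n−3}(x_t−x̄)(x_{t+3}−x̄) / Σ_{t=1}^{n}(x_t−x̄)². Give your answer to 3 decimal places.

-0.562

Mean x̄ = (0 − 4 + 5 + 0 + 4 − 1 + 5 − 2 + 1 − 4 + 3)/11 = 0.6364
Numerator Σ_{t=1}^{8}(x_t−x̄)(x_{t+3}−x̄) = -61.0331
Denominator Σ(x_t−x̄)² = 108.5455
r_3 = -61.0331 / 108.5455 = -0.562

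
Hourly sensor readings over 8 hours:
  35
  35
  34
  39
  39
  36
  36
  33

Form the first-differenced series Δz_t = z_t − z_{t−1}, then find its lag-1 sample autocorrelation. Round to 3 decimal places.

First differences Δz: 0, -1, 5, 0, -3, 0, -3
Mean of differences = -0.2857
Numerator Σ(Δz_t−Δz̄)(Δz_{t+1}−Δz̄) = -4.7959
Denominator Σ(Δz_t−Δz̄)² = 43.4286
r_1(Δz) = -4.7959 / 43.4286 = -0.110

-0.110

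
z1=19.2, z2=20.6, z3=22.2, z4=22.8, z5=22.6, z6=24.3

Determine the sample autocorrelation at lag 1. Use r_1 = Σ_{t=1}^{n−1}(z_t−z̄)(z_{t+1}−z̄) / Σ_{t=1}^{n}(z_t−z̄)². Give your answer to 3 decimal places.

Mean z̄ = (19.2 + 20.6 + 22.2 + 22.8 + 22.6 + 24.3)/6 = 21.9500
Numerator Σ_{t=1}^{5}(z_t−z̄)(z_{t+1}−z̄) = 5.6675
Denominator Σ(z_t−z̄)² = 16.1150
r_1 = 5.6675 / 16.1150 = 0.352

0.352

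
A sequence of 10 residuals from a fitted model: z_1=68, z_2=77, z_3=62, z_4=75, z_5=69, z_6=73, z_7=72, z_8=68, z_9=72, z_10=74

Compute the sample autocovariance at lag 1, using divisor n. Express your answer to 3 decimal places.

-12.100

Mean z̄ = (68 + 77 + 62 + 75 + 69 + 73 + 72 + 68 + 72 + 74)/10 = 71.0000
Σ_{t=1}^{9}(z_t−z̄)(z_{t+1}−z̄) = -121.0000
γ_1 = -121.0000 / 10 = -12.100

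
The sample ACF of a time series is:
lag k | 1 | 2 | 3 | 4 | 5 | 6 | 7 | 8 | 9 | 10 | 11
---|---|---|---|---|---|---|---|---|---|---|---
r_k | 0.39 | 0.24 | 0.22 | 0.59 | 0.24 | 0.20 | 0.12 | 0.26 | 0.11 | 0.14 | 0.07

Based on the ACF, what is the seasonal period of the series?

4

The largest autocorrelation is r_4 = 0.59; the remaining lags stay at or below 0.39. The elevated value at lag 1 (0.39), dropping to 0.24 at lag 2, reflects decaying short-term dependence rather than seasonality.
The dominant spike at lag 4 indicates a seasonal period of 4.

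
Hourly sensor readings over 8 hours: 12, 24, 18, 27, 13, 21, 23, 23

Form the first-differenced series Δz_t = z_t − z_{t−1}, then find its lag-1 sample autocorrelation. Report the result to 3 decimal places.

First differences Δz: 12, -6, 9, -14, 8, 2, 0
Mean of differences = 1.5714
Numerator Σ(Δz_t−Δz̄)(Δz_{t+1}−Δz̄) = -348.8980
Denominator Σ(Δz_t−Δz̄)² = 507.7143
r_1(Δz) = -348.8980 / 507.7143 = -0.687

-0.687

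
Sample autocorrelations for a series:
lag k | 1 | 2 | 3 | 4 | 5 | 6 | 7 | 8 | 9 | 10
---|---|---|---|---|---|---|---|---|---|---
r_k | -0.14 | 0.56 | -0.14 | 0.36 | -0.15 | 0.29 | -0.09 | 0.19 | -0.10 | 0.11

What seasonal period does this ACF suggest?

2

The largest autocorrelation is r_2 = 0.56, with weaker echoes at lags 4 (0.36), 6 (0.29) and 8 (0.19); the remaining lags stay at or below 0.11.
The dominant spike at lag 2 indicates a seasonal period of 2.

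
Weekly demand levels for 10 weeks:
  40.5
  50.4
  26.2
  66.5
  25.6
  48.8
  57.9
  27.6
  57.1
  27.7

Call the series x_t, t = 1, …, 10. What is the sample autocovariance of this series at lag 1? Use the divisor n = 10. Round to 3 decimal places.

-162.064

Mean x̄ = (40.5 + 50.4 + 26.2 + 66.5 + 25.6 + 48.8 + 57.9 + 27.6 + 57.1 + 27.7)/10 = 42.8300
Σ_{t=1}^{9}(x_t−x̄)(x_{t+1}−x̄) = -1620.6419
γ_1 = -1620.6419 / 10 = -162.064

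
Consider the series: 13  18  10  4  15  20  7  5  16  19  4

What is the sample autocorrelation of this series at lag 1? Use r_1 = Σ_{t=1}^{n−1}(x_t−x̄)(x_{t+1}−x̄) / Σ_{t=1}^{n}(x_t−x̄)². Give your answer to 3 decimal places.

-0.132

Mean x̄ = (13 + 18 + 10 + 4 + 15 + 20 + 7 + 5 + 16 + 19 + 4)/11 = 11.9091
Numerator Σ_{t=1}^{10}(x_t−x̄)(x_{t+1}−x̄) = -50.4628
Denominator Σ(x_t−x̄)² = 380.9091
r_1 = -50.4628 / 380.9091 = -0.132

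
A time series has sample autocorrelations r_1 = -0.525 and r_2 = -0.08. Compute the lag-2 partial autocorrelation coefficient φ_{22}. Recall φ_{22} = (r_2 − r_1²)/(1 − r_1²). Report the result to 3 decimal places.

φ_{22} = (r_2 − r_1²) / (1 − r_1²)
r_1² = (-0.525)² = 0.275625
Numerator = -0.08 − 0.2756 = -0.3556; denominator = 1 − 0.2756 = 0.7244
φ_{22} = -0.3556 / 0.7244 = -0.491

-0.491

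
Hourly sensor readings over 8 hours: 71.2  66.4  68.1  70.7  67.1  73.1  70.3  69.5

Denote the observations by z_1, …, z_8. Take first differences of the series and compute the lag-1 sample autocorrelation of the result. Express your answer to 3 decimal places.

-0.539

First differences Δz: -4.8, 1.7, 2.6, -3.6, 6.0, -2.8, -0.8
Mean of differences = -0.2429
Numerator Σ(Δz_t−Δz̄)(Δz_{t+1}−Δz̄) = -48.3718
Denominator Σ(Δz_t−Δz̄)² = 89.7171
r_1(Δz) = -48.3718 / 89.7171 = -0.539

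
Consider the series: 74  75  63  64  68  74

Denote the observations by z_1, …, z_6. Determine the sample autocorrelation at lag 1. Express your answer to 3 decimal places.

Mean z̄ = (74 + 75 + 63 + 64 + 68 + 74)/6 = 69.6667
Deviations from mean: 4.3333, 5.3333, -6.6667, -5.6667, -1.6667, 4.3333
Σ(z_t−z̄)(z_{t+1}−z̄) = (23.1111) + (-35.5556) + (37.7778) + (9.4444) + (-7.2222) = 27.5556
Denominator Σ(z_t−z̄)² = 145.3333
r_1 = 27.5556 / 145.3333 = 0.190

0.190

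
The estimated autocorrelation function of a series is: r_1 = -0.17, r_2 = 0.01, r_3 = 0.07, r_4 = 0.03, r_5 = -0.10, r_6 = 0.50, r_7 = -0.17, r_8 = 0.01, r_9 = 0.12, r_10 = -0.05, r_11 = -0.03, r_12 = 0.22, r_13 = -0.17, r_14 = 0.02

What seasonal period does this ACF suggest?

The largest autocorrelation is r_6 = 0.50, with a weaker echo at lag 12 (0.22); the remaining lags stay at or below 0.12.
The dominant spike at lag 6 indicates a seasonal period of 6.

6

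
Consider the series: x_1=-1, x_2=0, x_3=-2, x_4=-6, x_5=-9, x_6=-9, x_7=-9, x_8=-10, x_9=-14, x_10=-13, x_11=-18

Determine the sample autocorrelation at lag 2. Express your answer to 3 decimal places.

Mean x̄ = (-1 + 0 − 2 − 6 − 9 − 9 − 9 − 10 − 14 − 13 − 18)/11 = -8.2727
Numerator Σ_{t=1}^{9}(x_t−x̄)(x_{t+2}−x̄) = 128.0331
Denominator Σ(x_t−x̄)² = 320.1818
r_2 = 128.0331 / 320.1818 = 0.400

0.400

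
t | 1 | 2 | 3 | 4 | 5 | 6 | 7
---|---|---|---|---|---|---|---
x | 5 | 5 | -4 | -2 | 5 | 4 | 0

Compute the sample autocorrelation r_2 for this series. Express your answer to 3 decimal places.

-0.726

Mean x̄ = (5 + 5 − 4 − 2 + 5 + 4 + 0)/7 = 1.8571
Σ(x_t−x̄)(x_{t+2}−x̄) = (-18.4082) + (-12.1224) + (-18.4082) + (-8.2653) + (-5.8367) = -63.0408
Denominator Σ(x_t−x̄)² = 86.8571
r_2 = -63.0408 / 86.8571 = -0.726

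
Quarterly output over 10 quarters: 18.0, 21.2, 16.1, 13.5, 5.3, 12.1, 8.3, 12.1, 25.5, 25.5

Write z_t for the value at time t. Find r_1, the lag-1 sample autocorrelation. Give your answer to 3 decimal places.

0.449

Mean z̄ = (18.0 + 21.2 + 16.1 + 13.5 + 5.3 + 12.1 + 8.3 + 12.1 + 25.5 + 25.5)/10 = 15.7600
Numerator Σ_{t=1}^{9}(z_t−z̄)(z_{t+1}−z̄) = 189.0164
Denominator Σ(z_t−z̄)² = 421.4240
r_1 = 189.0164 / 421.4240 = 0.449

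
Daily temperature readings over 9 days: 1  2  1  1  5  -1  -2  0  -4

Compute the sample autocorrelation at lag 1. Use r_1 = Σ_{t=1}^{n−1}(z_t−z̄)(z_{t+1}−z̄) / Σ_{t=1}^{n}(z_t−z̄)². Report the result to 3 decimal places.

0.094

Mean z̄ = (1 + 2 + 1 + 1 + 5 − 1 − 2 + 0 − 4)/9 = 0.3333
Numerator Σ_{t=1}^{8}(z_t−z̄)(z_{t+1}−z̄) = 4.8889
Denominator Σ(z_t−z̄)² = 52.0000
r_1 = 4.8889 / 52.0000 = 0.094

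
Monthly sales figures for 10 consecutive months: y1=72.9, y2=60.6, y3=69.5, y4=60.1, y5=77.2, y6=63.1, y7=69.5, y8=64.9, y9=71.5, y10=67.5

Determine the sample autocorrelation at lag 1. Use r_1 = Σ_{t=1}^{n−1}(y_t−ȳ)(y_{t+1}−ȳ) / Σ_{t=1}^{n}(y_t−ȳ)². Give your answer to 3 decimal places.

-0.741

Mean ȳ = (72.9 + 60.6 + 69.5 + 60.1 + 77.2 + 63.1 + 69.5 + 64.9 + 71.5 + 67.5)/10 = 67.6800
Numerator Σ_{t=1}^{9}(y_t−ȳ)(y_{t+1}−ȳ) = -204.1044
Denominator Σ(y_t−ȳ)² = 275.4160
r_1 = -204.1044 / 275.4160 = -0.741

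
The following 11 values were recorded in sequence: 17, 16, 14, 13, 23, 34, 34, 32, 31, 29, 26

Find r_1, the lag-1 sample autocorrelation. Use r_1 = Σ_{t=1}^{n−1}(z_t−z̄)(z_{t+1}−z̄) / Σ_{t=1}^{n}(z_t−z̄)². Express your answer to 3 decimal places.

Mean z̄ = (17 + 16 + 14 + 13 + 23 + 34 + 34 + 32 + 31 + 29 + 26)/11 = 24.4545
Numerator Σ_{t=1}^{10}(z_t−z̄)(z_{t+1}−z̄) = 523.2479
Denominator Σ(z_t−z̄)² = 674.7273
r_1 = 523.2479 / 674.7273 = 0.775

0.775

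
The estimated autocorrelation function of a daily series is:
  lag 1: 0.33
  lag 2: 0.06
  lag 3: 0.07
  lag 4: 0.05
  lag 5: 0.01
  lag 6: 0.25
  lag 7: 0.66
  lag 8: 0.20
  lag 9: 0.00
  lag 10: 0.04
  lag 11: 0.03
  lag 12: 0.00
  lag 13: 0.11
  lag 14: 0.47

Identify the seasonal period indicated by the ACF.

The largest autocorrelation is r_7 = 0.66, with a weaker echo at lag 14 (0.47); the remaining lags stay at or below 0.33. The elevated value at lag 1 (0.33), dropping to 0.06 at lag 2, reflects decaying short-term dependence rather than seasonality.
The dominant spike at lag 7 indicates a seasonal period of 7.

7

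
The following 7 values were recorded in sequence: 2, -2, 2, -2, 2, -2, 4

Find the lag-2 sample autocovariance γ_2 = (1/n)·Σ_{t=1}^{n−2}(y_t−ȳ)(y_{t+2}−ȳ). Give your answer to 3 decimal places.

Mean ȳ = (2 − 2 + 2 − 2 + 2 − 2 + 4)/7 = 0.5714
Σ_{t=1}^{5}(y_t−ȳ)(y_{t+2}−ȳ) = 22.2041
γ_2 = 22.2041 / 7 = 3.172

3.172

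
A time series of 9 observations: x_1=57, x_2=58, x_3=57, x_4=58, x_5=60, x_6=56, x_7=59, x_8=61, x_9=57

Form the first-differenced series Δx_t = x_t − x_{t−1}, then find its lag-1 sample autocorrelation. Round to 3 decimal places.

-0.423

First differences Δx: 1, -1, 1, 2, -4, 3, 2, -4
Mean of differences = 0.0000
Numerator Σ(Δx_t−Δx̄)(Δx_{t+1}−Δx̄) = -22.0000
Denominator Σ(Δx_t−Δx̄)² = 52.0000
r_1(Δx) = -22.0000 / 52.0000 = -0.423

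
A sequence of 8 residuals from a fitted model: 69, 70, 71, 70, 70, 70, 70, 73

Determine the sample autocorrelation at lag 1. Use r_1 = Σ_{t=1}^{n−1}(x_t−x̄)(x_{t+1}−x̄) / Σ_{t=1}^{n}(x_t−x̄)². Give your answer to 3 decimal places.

Mean x̄ = (69 + 70 + 71 + 70 + 70 + 70 + 70 + 73)/8 = 70.3750
Deviations from mean: -1.3750, -0.3750, 0.6250, -0.3750, -0.3750, -0.3750, -0.3750, 2.6250
Numerator Σ_{t=1}^{7}(x_t−x̄)(x_{t+1}−x̄) = -0.5156
Denominator Σ(x_t−x̄)² = 9.8750
r_1 = -0.5156 / 9.8750 = -0.052

-0.052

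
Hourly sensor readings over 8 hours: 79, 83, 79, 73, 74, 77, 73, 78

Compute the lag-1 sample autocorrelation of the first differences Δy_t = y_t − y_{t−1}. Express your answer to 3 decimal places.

-0.239

First differences Δy: 4, -4, -6, 1, 3, -4, 5
Mean of differences = -0.1429
Numerator Σ(Δy_t−Δȳ)(Δy_{t+1}−Δȳ) = -28.4490
Denominator Σ(Δy_t−Δȳ)² = 118.8571
r_1(Δy) = -28.4490 / 118.8571 = -0.239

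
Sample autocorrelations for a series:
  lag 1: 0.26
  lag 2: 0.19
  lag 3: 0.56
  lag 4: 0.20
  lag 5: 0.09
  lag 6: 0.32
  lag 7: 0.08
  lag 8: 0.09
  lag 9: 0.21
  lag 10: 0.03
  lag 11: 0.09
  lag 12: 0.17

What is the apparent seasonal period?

3

The largest autocorrelation is r_3 = 0.56, with a weaker echo at lag 6 (0.32); the remaining lags stay at or below 0.26. The elevated value at lag 1 (0.26), dropping to 0.19 at lag 2, reflects decaying short-term dependence rather than seasonality.
The dominant spike at lag 3 indicates a seasonal period of 3.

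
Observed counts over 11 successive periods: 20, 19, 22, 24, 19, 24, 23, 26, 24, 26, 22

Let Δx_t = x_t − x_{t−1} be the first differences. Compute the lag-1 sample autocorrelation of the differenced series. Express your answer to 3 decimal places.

First differences Δx: -1, 3, 2, -5, 5, -1, 3, -2, 2, -4
Mean of differences = 0.2000
Numerator Σ(Δx_t−Δx̄)(Δx_{t+1}−Δx̄) = -59.4400
Denominator Σ(Δx_t−Δx̄)² = 97.6000
r_1(Δx) = -59.4400 / 97.6000 = -0.609

-0.609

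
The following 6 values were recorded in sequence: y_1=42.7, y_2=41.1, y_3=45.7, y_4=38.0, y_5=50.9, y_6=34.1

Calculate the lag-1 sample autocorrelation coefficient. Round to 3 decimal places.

-0.726

Mean ȳ = (42.7 + 41.1 + 45.7 + 38.0 + 50.9 + 34.1)/6 = 42.0833
Σ(y_t−ȳ)(y_{t+1}−ȳ) = (-0.6064) + (-3.5564) + (-14.7681) + (-36.0014) + (-70.3864) = -125.3186
Denominator Σ(y_t−ȳ)² = 172.5683
r_1 = -125.3186 / 172.5683 = -0.726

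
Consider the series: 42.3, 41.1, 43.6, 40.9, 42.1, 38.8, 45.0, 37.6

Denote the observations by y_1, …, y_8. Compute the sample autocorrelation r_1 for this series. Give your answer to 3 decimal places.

-0.672

Mean ȳ = (42.3 + 41.1 + 43.6 + 40.9 + 42.1 + 38.8 + 45.0 + 37.6)/8 = 41.4250
Deviations from mean: 0.8750, -0.3250, 2.1750, -0.5250, 0.6750, -2.6250, 3.5750, -3.8250
Numerator Σ_{t=1}^{7}(y_t−ȳ)(y_{t+1}−ȳ) = -27.3181
Denominator Σ(y_t−ȳ)² = 40.6350
r_1 = -27.3181 / 40.6350 = -0.672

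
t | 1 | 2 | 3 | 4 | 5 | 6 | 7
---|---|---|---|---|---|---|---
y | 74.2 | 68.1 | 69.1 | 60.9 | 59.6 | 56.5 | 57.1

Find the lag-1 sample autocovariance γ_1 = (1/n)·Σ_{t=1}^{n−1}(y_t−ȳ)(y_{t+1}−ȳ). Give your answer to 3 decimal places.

20.444

Mean ȳ = (74.2 + 68.1 + 69.1 + 60.9 + 59.6 + 56.5 + 57.1)/7 = 63.6429
Σ_{t=1}^{6}(y_t−ȳ)(y_{t+1}−ȳ) = 143.1110
γ_1 = 143.1110 / 7 = 20.444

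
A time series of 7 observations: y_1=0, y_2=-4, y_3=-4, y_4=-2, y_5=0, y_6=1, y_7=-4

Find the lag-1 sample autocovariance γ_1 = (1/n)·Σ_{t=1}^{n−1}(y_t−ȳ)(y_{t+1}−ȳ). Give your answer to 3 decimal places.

Mean ȳ = (0 − 4 − 4 − 2 + 0 + 1 − 4)/7 = -1.8571
Σ_{t=1}^{6}(y_t−ȳ)(y_{t+1}−ȳ) = -0.1633
γ_1 = -0.1633 / 7 = -0.023

-0.023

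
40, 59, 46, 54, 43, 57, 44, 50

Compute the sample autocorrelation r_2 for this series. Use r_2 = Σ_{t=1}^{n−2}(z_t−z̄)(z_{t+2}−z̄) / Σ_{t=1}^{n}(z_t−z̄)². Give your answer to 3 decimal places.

0.506

Mean z̄ = (40 + 59 + 46 + 54 + 43 + 57 + 44 + 50)/8 = 49.1250
Deviations from mean: -9.1250, 9.8750, -3.1250, 4.8750, -6.1250, 7.8750, -5.1250, 0.8750
Σ(z_t−z̄)(z_{t+2}−z̄) = (28.5156) + (48.1406) + (19.1406) + (38.3906) + (31.3906) + (6.8906) = 172.4688
Denominator Σ(z_t−z̄)² = 340.8750
r_2 = 172.4688 / 340.8750 = 0.506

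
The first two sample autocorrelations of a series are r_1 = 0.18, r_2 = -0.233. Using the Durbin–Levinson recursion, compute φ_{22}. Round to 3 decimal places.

-0.274

φ_{22} = (r_2 − r_1²) / (1 − r_1²)
r_1² = (0.18)² = 0.0324
Numerator = -0.233 − 0.0324 = -0.2654; denominator = 1 − 0.0324 = 0.9676
φ_{22} = -0.2654 / 0.9676 = -0.274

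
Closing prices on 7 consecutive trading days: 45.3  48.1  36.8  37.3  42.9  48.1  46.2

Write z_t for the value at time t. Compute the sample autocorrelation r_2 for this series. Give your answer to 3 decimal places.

-0.486

Mean z̄ = (45.3 + 48.1 + 36.8 + 37.3 + 42.9 + 48.1 + 46.2)/7 = 43.5286
Σ(z_t−z̄)(z_{t+2}−z̄) = (-11.9192) + (-28.4735) + (4.2294) + (-28.4735) + (-1.6792) = -66.3159
Denominator Σ(z_t−z̄)² = 136.5343
r_2 = -66.3159 / 136.5343 = -0.486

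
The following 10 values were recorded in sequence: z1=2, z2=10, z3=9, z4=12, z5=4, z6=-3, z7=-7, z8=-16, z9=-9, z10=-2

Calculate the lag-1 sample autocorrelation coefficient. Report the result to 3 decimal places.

0.738

Mean z̄ = (2 + 10 + 9 + 12 + 4 − 3 − 7 − 16 − 9 − 2)/10 = 0.0000
Numerator Σ_{t=1}^{9}(z_t−z̄)(z_{t+1}−z̄) = 549.0000
Denominator Σ(z_t−z̄)² = 744.0000
r_1 = 549.0000 / 744.0000 = 0.738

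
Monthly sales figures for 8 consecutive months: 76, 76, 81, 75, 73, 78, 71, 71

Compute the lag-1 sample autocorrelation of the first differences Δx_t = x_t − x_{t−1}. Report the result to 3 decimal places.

-0.495

First differences Δx: 0, 5, -6, -2, 5, -7, 0
Mean of differences = -0.7143
Numerator Σ(Δx_t−Δx̄)(Δx_{t+1}−Δx̄) = -67.0816
Denominator Σ(Δx_t−Δx̄)² = 135.4286
r_1(Δx) = -67.0816 / 135.4286 = -0.495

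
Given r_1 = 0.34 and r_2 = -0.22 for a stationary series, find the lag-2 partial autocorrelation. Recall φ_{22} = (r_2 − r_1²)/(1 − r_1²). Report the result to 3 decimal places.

-0.379

φ_{22} = (r_2 − r_1²) / (1 − r_1²)
r_1² = (0.34)² = 0.1156
Numerator = -0.22 − 0.1156 = -0.3356; denominator = 1 − 0.1156 = 0.8844
φ_{22} = -0.3356 / 0.8844 = -0.379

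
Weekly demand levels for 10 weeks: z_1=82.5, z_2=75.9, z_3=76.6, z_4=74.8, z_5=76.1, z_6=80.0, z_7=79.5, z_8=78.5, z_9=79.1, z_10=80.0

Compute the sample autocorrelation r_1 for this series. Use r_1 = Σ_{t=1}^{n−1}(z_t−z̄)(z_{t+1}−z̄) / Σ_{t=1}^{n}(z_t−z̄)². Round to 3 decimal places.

0.150

Mean z̄ = (82.5 + 75.9 + 76.6 + 74.8 + 76.1 + 80.0 + 79.5 + 78.5 + 79.1 + 80.0)/10 = 78.3000
Numerator Σ_{t=1}^{9}(z_t−z̄)(z_{t+1}−z̄) = 7.7100
Denominator Σ(z_t−z̄)² = 51.2800
r_1 = 7.7100 / 51.2800 = 0.150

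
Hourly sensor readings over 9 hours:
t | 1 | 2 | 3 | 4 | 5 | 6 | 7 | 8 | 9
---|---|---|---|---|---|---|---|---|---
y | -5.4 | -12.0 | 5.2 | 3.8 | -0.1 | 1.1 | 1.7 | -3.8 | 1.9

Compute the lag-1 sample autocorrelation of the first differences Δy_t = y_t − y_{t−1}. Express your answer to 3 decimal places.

-0.432

First differences Δy: -6.6, 17.2, -1.4, -3.9, 1.2, 0.6, -5.5, 5.7
Mean of differences = 0.9125
Numerator Σ(Δy_t−Δȳ)(Δy_{t+1}−Δȳ) = -179.0652
Denominator Σ(Δy_t−Δȳ)² = 414.4488
r_1(Δy) = -179.0652 / 414.4488 = -0.432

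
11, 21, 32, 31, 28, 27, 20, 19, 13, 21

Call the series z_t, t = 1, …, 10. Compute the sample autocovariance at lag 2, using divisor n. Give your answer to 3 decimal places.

Mean z̄ = (11 + 21 + 32 + 31 + 28 + 27 + 20 + 19 + 13 + 21)/10 = 22.3000
Σ_{t=1}^{8}(z_t−z̄)(z_{t+2}−z̄) = -27.6800
γ_2 = -27.6800 / 10 = -2.768

-2.768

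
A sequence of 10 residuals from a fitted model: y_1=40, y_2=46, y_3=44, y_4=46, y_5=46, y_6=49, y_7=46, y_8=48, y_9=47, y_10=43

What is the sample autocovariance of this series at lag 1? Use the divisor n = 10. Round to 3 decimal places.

Mean ȳ = (40 + 46 + 44 + 46 + 46 + 49 + 46 + 48 + 47 + 43)/10 = 45.5000
Σ_{t=1}^{9}(y_t−ȳ)(y_{t+1}−ȳ) = 0.7500
γ_1 = 0.7500 / 10 = 0.075

0.075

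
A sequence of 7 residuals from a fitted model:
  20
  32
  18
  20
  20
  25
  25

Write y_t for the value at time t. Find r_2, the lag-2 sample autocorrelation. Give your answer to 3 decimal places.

-0.075

Mean ȳ = (20 + 32 + 18 + 20 + 20 + 25 + 25)/7 = 22.8571
Numerator Σ_{t=1}^{5}(y_t−ȳ)(y_{t+2}−ȳ) = -10.6122
Denominator Σ(y_t−ȳ)² = 140.8571
r_2 = -10.6122 / 140.8571 = -0.075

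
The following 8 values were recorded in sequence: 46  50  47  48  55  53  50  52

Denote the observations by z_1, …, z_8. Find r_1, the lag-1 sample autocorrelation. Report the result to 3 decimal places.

0.159

Mean z̄ = (46 + 50 + 47 + 48 + 55 + 53 + 50 + 52)/8 = 50.1250
Deviations from mean: -4.1250, -0.1250, -3.1250, -2.1250, 4.8750, 2.8750, -0.1250, 1.8750
Σ(z_t−z̄)(z_{t+1}−z̄) = (0.5156) + (0.3906) + (6.6406) + (-10.3594) + (14.0156) + (-0.3594) + (-0.2344) = 10.6094
Denominator Σ(z_t−z̄)² = 66.8750
r_1 = 10.6094 / 66.8750 = 0.159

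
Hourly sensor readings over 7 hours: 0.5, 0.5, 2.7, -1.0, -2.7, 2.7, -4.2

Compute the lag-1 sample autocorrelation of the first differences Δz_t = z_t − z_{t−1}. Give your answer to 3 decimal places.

-0.499

First differences Δz: 0.0, 2.2, -3.7, -1.7, 5.4, -6.9
Mean of differences = -0.7833
Numerator Σ(Δz_t−Δz̄)(Δz_{t+1}−Δz̄) = -47.1803
Denominator Σ(Δz_t−Δz̄)² = 94.5083
r_1(Δz) = -47.1803 / 94.5083 = -0.499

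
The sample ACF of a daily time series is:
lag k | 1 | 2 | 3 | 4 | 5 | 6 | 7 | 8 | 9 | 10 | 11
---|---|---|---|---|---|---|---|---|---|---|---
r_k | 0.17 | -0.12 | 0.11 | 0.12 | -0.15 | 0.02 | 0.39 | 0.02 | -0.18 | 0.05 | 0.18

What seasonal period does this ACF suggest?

The largest autocorrelation is r_7 = 0.39; the remaining lags stay at or below 0.18.
The dominant spike at lag 7 indicates a seasonal period of 7.

7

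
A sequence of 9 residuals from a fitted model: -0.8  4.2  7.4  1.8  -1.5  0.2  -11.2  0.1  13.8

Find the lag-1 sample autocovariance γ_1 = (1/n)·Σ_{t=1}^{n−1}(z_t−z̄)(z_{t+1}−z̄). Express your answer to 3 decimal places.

Mean z̄ = (-0.8 + 4.2 + 7.4 + 1.8 − 1.5 + 0.2 − 11.2 + 0.1 + 13.8)/9 = 1.5556
Σ_{t=1}^{8}(z_t−z̄)(z_{t+1}−z̄) = 32.0847
γ_1 = 32.0847 / 9 = 3.565

3.565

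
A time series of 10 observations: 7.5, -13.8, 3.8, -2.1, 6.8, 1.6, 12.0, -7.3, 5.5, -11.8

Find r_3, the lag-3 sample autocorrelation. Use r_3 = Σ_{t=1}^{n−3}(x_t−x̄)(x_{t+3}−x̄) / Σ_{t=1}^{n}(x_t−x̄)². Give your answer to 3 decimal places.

-0.463

Mean x̄ = (7.5 − 13.8 + 3.8 − 2.1 + 6.8 + 1.6 + 12.0 − 7.3 + 5.5 − 11.8)/10 = 0.2200
Numerator Σ_{t=1}^{7}(x_t−x̄)(x_{t+3}−x̄) = -315.3212
Denominator Σ(x_t−x̄)² = 680.6360
r_3 = -315.3212 / 680.6360 = -0.463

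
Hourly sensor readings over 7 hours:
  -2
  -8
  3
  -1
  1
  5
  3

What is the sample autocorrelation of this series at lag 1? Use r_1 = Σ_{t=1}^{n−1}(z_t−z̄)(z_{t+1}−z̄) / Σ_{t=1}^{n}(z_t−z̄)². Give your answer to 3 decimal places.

0.071

Mean z̄ = (-2 − 8 + 3 − 1 + 1 + 5 + 3)/7 = 0.1429
Deviations from mean: -2.1429, -8.1429, 2.8571, -1.1429, 0.8571, 4.8571, 2.8571
Σ(z_t−z̄)(z_{t+1}−z̄) = (17.4490) + (-23.2653) + (-3.2653) + (-0.9796) + (4.1633) + (13.8776) = 7.9796
Denominator Σ(z_t−z̄)² = 112.8571
r_1 = 7.9796 / 112.8571 = 0.071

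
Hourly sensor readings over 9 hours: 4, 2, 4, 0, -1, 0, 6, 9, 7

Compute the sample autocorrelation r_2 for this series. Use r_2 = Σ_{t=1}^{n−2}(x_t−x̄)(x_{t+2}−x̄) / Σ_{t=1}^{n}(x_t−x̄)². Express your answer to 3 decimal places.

Mean x̄ = (4 + 2 + 4 + 0 − 1 + 0 + 6 + 9 + 7)/9 = 3.4444
Σ(x_t−x̄)(x_{t+2}−x̄) = (0.3086) + (4.9753) + (-2.4691) + (11.8642) + (-11.3580) + (-19.1358) + (9.0864) = -6.7284
Denominator Σ(x_t−x̄)² = 96.2222
r_2 = -6.7284 / 96.2222 = -0.070

-0.070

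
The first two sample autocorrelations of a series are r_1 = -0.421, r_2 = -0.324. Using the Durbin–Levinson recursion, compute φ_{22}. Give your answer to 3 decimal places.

φ_{22} = (r_2 − r_1²) / (1 − r_1²)
r_1² = (-0.421)² = 0.177241
Numerator = -0.324 − 0.1772 = -0.5012; denominator = 1 − 0.1772 = 0.8228
φ_{22} = -0.5012 / 0.8228 = -0.609

-0.609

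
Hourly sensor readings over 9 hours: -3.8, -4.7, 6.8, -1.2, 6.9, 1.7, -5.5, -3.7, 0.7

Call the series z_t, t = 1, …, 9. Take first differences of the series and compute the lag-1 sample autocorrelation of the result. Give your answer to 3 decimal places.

-0.492

First differences Δz: -0.9, 11.5, -8.0, 8.1, -5.2, -7.2, 1.8, 4.4
Mean of differences = 0.5625
Numerator Σ(Δz_t−Δz̄)(Δz_{t+1}−Δz̄) = -177.7489
Denominator Σ(Δz_t−Δz̄)² = 361.6188
r_1(Δz) = -177.7489 / 361.6188 = -0.492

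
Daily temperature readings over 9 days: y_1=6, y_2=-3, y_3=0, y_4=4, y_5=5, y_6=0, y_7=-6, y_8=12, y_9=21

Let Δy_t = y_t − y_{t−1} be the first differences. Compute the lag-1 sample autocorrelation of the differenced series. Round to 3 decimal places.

0.067

First differences Δy: -9, 3, 4, 1, -5, -6, 18, 9
Mean of differences = 1.8750
Numerator Σ(Δy_t−Δȳ)(Δy_{t+1}−Δȳ) = 36.3594
Denominator Σ(Δy_t−Δȳ)² = 544.8750
r_1(Δy) = 36.3594 / 544.8750 = 0.067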